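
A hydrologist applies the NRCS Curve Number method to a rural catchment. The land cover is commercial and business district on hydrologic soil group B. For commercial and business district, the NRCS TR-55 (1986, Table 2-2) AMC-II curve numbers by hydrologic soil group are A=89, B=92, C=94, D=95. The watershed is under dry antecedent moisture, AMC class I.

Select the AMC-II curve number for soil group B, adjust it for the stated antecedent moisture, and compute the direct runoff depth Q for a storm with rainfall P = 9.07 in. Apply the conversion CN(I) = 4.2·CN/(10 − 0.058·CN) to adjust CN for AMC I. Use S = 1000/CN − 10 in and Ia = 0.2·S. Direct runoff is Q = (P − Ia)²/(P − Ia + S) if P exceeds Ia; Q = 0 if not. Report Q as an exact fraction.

Q = 174791722561/25023312300 in ≈ 6.985 in

NRCS table: commercial and business district, soil group B → CN(II) = 92
Dry (AMC I): CN(I) = 4.2·92/(10 − 0.058·92) = (1932/5)/(583/125) = 48300/583 ≈ 82.847
Max retention: S = 1000/(48300/583) − 10 = 1000/483 in (≈ 2.070 in)
Initial abstraction Ia = S/5 = (1000/483)/5 = 200/483 ≈ 0.414 in
Excess rainfall: 9.070 − 0.414 = 8.656 in; P > Ia so Q > 0
Q: (418081/48300)² ÷ (518081/48300) = 174791722561/25023312300 in (≈ 6.985 in)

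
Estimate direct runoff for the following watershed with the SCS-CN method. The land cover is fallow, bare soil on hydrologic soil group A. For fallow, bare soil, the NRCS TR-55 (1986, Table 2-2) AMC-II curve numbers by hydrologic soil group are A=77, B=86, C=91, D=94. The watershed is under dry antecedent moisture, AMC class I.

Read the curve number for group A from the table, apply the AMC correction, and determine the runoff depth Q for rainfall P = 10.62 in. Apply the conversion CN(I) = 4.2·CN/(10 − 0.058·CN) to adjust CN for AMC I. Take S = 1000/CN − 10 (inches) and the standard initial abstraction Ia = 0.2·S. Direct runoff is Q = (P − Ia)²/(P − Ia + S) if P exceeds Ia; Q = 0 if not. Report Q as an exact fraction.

NRCS table: fallow, bare soil, soil group A → CN(II) = 77
CN(I) from CN(II)=77: (4.2·77)/(10 − 0.058·77) = 161700/2767 ≈ 58.439
S = 1000/(161700/2767) − 10 = 11500/1617 in ≈ 7.112 in
Initial abstraction Ia = S/5 = (11500/1617)/5 = 2300/1617 ≈ 1.422 in
Excess rainfall: 10.620 − 1.422 = 9.198 in; P > Ia so Q > 0
Q: (743627/80850)² ÷ (1318627/80850) = 552981115129/106610992950 in (≈ 5.187 in)

Q = 552981115129/106610992950 in ≈ 5.187 in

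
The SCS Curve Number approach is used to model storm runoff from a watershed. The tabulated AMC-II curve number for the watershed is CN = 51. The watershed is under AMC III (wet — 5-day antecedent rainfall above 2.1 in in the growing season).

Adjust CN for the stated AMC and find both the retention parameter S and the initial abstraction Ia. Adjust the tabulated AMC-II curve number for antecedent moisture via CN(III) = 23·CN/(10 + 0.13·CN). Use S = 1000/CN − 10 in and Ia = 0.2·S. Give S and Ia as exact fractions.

Adjust CN=51 to AMC III: 23·51/(10 + 0.13·51) → 1173 ÷ (1663/100) = 117300/1663 ≈ 70.535
S = 1000/(117300/1663) − 10 = 4900/1173 in ≈ 4.177 in
Initial abstraction Ia = S/5 = (4900/1173)/5 = 980/1173 ≈ 0.835 in

S = 4900/1173 in ≈ 4.177 in; Ia = 980/1173 in ≈ 0.835 in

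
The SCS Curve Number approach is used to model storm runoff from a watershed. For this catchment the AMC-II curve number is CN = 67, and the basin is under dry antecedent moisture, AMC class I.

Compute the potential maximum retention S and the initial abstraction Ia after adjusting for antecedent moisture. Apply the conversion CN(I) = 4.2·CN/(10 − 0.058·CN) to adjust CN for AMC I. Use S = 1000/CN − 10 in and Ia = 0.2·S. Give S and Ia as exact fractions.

CN(I) from CN(II)=67: (4.2·67)/(10 − 0.058·67) = 46900/1019 ≈ 46.026
Retention S: 1000/CN − 10 with CN=46.026 → S = 5500/469 ≈ 11.727 in
Initial abstraction Ia = S/5 = (5500/469)/5 = 1100/469 ≈ 2.345 in

S = 5500/469 in ≈ 11.727 in; Ia = 1100/469 in ≈ 2.345 in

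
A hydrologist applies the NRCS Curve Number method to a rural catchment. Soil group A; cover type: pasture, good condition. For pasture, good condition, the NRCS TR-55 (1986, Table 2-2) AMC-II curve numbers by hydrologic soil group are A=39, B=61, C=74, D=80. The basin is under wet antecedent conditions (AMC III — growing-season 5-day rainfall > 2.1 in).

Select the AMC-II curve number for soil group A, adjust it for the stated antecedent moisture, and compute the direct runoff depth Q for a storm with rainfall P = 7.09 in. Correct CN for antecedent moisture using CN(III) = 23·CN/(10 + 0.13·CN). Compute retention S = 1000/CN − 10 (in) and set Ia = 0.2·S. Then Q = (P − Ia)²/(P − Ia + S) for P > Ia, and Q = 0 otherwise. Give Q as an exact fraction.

NRCS table: pasture, good condition, soil group A → CN(II) = 39
Adjust CN=39 to AMC III: 23·39/(10 + 0.13·39) → 897 ÷ (1507/100) = 89700/1507 ≈ 59.522
S = 1000/(89700/1507) − 10 = 6100/897 in ≈ 6.800 in
Ia = 0.2S: 0.2·6.800 = 1.360 in (exactly 1220/897)
P − Ia = 7.090 − 1.360 = 513973/89700 ≈ 5.730 in (> 0, runoff occurs)
Q: (513973/89700)² ÷ (1123973/89700) = 264168244729/100820378100 in (≈ 2.620 in)

Q = 264168244729/100820378100 in ≈ 2.620 in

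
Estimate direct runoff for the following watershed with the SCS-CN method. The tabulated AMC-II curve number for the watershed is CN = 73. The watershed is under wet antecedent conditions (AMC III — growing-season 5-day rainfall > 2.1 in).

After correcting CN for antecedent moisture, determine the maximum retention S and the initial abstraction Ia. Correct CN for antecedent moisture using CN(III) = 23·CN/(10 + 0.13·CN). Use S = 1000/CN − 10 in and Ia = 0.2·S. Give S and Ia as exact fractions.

S = 2700/1679 in ≈ 1.608 in; Ia = 540/1679 in ≈ 0.322 in

CN(III) from CN(II)=73: (23·73)/(10 + 0.13·73) = 167900/1949 ≈ 86.147
Max retention: S = 1000/(167900/1949) − 10 = 2700/1679 in (≈ 1.608 in)
Ia = 0.2·(2700/1679) = 540/1679 in ≈ 0.322 in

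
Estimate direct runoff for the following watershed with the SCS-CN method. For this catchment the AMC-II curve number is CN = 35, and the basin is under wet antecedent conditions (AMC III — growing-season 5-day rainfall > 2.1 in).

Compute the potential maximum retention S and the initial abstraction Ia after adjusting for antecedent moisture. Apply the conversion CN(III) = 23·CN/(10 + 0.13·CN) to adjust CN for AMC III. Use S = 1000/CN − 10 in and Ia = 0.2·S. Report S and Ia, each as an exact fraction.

S = 1300/161 in ≈ 8.075 in; Ia = 260/161 in ≈ 1.615 in

Adjust CN=35 to AMC III: 23·35/(10 + 0.13·35) → 805 ÷ (291/20) = 16100/291 ≈ 55.326
S = 1000/(16100/291) − 10 = 1300/161 in ≈ 8.075 in
Initial abstraction Ia = S/5 = (1300/161)/5 = 260/161 ≈ 1.615 in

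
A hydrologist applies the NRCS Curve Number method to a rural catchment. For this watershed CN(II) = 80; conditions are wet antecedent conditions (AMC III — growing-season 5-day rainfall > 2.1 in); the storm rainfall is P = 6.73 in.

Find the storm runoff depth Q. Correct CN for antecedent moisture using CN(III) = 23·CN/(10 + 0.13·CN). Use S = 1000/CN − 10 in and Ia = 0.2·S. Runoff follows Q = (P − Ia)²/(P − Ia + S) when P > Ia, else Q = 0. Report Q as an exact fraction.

Q = 224370441/40201700 in ≈ 5.581 in

Adjust CN=80 to AMC III: 23·80/(10 + 0.13·80) → 1840 ÷ (102/5) = 4600/51 ≈ 90.196
Retention S: 1000/CN − 10 with CN=90.196 → S = 25/23 ≈ 1.087 in
Ia = 0.2S: 0.2·1.087 = 0.217 in (exactly 5/23)
P − Ia = 6.730 − 0.217 = 14979/2300 ≈ 6.513 in (> 0, runoff occurs)
Q: (14979/2300)² ÷ (17479/2300) = 224370441/40201700 in (≈ 5.581 in)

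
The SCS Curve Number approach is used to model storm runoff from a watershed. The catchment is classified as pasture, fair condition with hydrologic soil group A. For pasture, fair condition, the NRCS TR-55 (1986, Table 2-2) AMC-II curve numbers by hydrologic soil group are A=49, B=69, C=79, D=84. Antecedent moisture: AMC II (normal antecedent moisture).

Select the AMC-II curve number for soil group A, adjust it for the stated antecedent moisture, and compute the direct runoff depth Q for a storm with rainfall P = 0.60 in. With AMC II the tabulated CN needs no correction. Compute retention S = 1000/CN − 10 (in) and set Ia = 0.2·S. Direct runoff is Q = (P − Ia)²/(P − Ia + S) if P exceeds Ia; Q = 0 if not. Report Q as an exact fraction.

NRCS table: pasture, fair condition, soil group A → CN(II) = 49
CN(II) = 49; AMC II needs no correction.
Retention S: 1000/CN − 10 with CN=49.000 → S = 510/49 ≈ 10.408 in
Ia = 0.2·(510/49) = 102/49 in ≈ 2.082 in
P = 0.600 ≤ Ia = 2.082 in: entire storm abstracted, Q = 0.

Q = 0 in ≈ 0.000 in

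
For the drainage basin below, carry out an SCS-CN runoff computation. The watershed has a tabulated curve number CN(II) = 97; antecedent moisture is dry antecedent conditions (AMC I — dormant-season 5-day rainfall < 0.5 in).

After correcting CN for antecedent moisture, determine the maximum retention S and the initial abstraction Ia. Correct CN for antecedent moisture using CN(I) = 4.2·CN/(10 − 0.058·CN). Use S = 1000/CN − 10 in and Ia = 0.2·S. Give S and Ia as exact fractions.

S = 500/679 in ≈ 0.736 in; Ia = 100/679 in ≈ 0.147 in

CN(I) from CN(II)=97: (4.2·97)/(10 − 0.058·97) = 67900/729 ≈ 93.141
Retention S: 1000/CN − 10 with CN=93.141 → S = 500/679 ≈ 0.736 in
Ia = 0.2·(500/679) = 100/679 in ≈ 0.147 in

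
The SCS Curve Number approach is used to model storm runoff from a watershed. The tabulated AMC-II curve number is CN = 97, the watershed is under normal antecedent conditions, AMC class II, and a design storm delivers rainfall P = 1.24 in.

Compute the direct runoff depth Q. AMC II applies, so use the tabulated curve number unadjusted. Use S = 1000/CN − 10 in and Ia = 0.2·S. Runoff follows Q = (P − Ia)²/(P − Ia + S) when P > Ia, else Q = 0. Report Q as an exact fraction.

Q = 8162449/8746975 in ≈ 0.933 in

AMC II — tabulated CN = 97 applies directly.
Retention S: 1000/CN − 10 with CN=97.000 → S = 30/97 ≈ 0.309 in
Ia = 0.2·(30/97) = 6/97 in ≈ 0.062 in
P − Ia = 1.240 − 0.062 = 2857/2425 ≈ 1.178 in (> 0, runoff occurs)
Q: (2857/2425)² ÷ (3607/2425) = 8162449/8746975 in (≈ 0.933 in)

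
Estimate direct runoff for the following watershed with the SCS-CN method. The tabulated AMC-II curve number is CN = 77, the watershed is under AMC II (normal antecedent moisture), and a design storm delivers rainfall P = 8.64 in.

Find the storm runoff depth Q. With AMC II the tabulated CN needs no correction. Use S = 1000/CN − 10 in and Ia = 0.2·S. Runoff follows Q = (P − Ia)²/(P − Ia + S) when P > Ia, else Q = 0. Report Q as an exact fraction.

AMC II — tabulated CN = 77 applies directly.
S = 1000/77 − 10 = 230/77 in ≈ 2.987 in
Ia = 0.2·(230/77) = 46/77 in ≈ 0.597 in
P − Ia = 8.640 − 0.597 = 15482/1925 ≈ 8.043 in (> 0, runoff occurs)
Runoff Q = (P−Ia)²/(P−Ia+S) = (8.043)²/(8.043+2.987) = 59923081/10217900 ≈ 5.865 in

Q = 59923081/10217900 in ≈ 5.865 in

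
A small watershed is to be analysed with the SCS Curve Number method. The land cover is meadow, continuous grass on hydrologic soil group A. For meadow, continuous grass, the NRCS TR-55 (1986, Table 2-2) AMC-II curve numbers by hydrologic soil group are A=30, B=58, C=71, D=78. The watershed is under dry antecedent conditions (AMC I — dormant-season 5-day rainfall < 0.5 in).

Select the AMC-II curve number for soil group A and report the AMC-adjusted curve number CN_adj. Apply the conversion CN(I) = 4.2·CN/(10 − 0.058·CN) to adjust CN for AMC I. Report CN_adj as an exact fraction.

NRCS table: meadow, continuous grass, soil group A → CN(II) = 30
CN(I) from CN(II)=30: (4.2·30)/(10 − 0.058·30) = 900/59 ≈ 15.254

CN_adj = 900/59 ≈ 15.254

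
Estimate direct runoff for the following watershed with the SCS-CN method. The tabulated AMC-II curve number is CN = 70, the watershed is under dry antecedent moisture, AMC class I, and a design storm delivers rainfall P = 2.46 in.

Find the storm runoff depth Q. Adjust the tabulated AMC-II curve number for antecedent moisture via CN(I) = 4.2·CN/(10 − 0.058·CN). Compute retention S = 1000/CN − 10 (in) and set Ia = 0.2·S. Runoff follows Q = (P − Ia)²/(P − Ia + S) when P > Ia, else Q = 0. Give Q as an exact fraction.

Q = 1054729/63766150 in ≈ 0.017 in

Adjust CN=70 to AMC I: 4.2·70/(10 − 0.058·70) → 294 ÷ (297/50) = 4900/99 ≈ 49.495
Retention S: 1000/CN − 10 with CN=49.495 → S = 500/49 ≈ 10.204 in
Initial abstraction Ia = S/5 = (500/49)/5 = 100/49 ≈ 2.041 in
P − Ia = 2.460 − 2.041 = 1027/2450 ≈ 0.419 in (> 0, runoff occurs)
Q = (1027/2450)²/((1027/2450) + 500/49) = (1054729/6002500)/(26027/2450) = 1054729/63766150 in ≈ 0.017 in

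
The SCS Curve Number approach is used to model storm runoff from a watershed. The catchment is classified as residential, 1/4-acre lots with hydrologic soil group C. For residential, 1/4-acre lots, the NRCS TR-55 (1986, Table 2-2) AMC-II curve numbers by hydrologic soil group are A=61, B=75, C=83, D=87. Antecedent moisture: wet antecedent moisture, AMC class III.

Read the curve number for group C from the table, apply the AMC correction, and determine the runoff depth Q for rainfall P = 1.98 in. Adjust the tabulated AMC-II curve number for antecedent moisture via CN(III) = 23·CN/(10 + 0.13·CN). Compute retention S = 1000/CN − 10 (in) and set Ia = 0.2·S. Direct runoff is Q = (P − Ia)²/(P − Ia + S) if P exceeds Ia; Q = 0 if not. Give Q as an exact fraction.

Q = 29580904081/24529790950 in ≈ 1.206 in

NRCS table: residential, 1/4-acre lots, soil group C → CN(II) = 83
Adjust CN=83 to AMC III: 23·83/(10 + 0.13·83) → 1909 ÷ (2079/100) = 190900/2079 ≈ 91.823
S = 1000/(190900/2079) − 10 = 1700/1909 in ≈ 0.891 in
Ia = 0.2S: 0.2·0.891 = 0.178 in (exactly 340/1909)
Excess rainfall: 1.980 − 0.178 = 1.802 in; P > Ia so Q > 0
Runoff Q = (P−Ia)²/(P−Ia+S) = (1.802)²/(1.802+0.891) = 29580904081/24529790950 ≈ 1.206 in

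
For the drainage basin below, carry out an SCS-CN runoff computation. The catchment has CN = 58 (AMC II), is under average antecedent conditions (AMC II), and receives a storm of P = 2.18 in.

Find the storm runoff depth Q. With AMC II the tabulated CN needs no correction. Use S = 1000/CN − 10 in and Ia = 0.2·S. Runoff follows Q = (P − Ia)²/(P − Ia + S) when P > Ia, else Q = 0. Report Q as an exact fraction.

Q = 1125721/16763450 in ≈ 0.067 in

Average conditions: CN = 58 (no AMC adjustment).
Max retention: S = 1000/58 − 10 = 210/29 in (≈ 7.241 in)
Ia = 0.2·(210/29) = 42/29 in ≈ 1.448 in
Excess rainfall: 2.180 − 1.448 = 0.732 in; P > Ia so Q > 0
Q = (1061/1450)²/((1061/1450) + 210/29) = (1125721/2102500)/(11561/1450) = 1125721/16763450 in ≈ 0.067 in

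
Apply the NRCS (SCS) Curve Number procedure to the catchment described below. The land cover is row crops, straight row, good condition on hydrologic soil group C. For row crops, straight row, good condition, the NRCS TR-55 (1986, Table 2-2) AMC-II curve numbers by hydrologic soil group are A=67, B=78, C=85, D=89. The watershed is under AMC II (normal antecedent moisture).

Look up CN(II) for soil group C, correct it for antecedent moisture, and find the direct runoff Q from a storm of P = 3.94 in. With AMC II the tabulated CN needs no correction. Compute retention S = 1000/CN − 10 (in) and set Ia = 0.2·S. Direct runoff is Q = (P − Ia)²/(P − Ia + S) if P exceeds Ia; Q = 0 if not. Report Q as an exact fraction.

Q = 9296401/3866650 in ≈ 2.404 in

NRCS table: row crops, straight row, good condition, soil group C → CN(II) = 85
CN(II) = 85; AMC II needs no correction.
S = 1000/85 − 10 = 30/17 in ≈ 1.765 in
Initial abstraction Ia = S/5 = (30/17)/5 = 6/17 ≈ 0.353 in
Excess rainfall: 3.940 − 0.353 = 3.587 in; P > Ia so Q > 0
Runoff Q = (P−Ia)²/(P−Ia+S) = (3.587)²/(3.587+1.765) = 9296401/3866650 ≈ 2.404 in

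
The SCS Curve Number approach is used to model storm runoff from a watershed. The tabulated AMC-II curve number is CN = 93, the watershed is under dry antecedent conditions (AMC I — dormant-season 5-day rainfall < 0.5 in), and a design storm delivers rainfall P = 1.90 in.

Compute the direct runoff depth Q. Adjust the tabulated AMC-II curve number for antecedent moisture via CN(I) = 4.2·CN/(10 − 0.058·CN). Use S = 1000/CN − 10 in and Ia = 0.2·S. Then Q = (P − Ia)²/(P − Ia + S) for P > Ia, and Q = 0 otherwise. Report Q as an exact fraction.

Q = 18498601/25949790 in ≈ 0.713 in

Dry (AMC I): CN(I) = 4.2·93/(10 − 0.058·93) = (1953/5)/(2303/500) = 27900/329 ≈ 84.802
Retention S: 1000/CN − 10 with CN=84.802 → S = 500/279 ≈ 1.792 in
Ia = 0.2·(500/279) = 100/279 in ≈ 0.358 in
Excess rainfall: 1.900 − 0.358 = 1.542 in; P > Ia so Q > 0
Runoff Q = (P−Ia)²/(P−Ia+S) = (1.542)²/(1.542+1.792) = 18498601/25949790 ≈ 0.713 in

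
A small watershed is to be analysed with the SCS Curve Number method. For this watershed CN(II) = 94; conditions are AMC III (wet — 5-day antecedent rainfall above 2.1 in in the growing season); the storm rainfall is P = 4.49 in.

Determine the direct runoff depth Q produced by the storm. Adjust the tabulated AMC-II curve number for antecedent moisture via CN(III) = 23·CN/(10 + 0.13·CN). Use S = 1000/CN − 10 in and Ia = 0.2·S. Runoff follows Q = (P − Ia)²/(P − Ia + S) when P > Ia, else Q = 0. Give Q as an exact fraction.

CN(III) from CN(II)=94: (23·94)/(10 + 0.13·94) = 108100/1111 ≈ 97.300
Retention S: 1000/CN − 10 with CN=97.300 → S = 300/1081 ≈ 0.278 in
Ia = 0.2S: 0.2·0.278 = 0.056 in (exactly 60/1081)
Excess rainfall: 4.490 − 0.056 = 4.434 in; P > Ia so Q > 0
Runoff Q = (P−Ia)²/(P−Ia+S) = (4.434)²/(4.434+0.278) = 229794638161/55062788900 ≈ 4.173 in

Q = 229794638161/55062788900 in ≈ 4.173 in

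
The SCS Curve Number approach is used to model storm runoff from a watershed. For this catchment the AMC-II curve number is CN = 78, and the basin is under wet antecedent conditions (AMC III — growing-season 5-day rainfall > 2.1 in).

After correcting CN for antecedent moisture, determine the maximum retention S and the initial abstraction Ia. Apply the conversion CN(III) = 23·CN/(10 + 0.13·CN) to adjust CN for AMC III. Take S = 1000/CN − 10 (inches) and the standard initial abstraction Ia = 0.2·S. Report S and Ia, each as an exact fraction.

Adjust CN=78 to AMC III: 23·78/(10 + 0.13·78) → 1794 ÷ (1007/50) = 89700/1007 ≈ 89.076
Retention S: 1000/CN − 10 with CN=89.076 → S = 1100/897 ≈ 1.226 in
Initial abstraction Ia = S/5 = (1100/897)/5 = 220/897 ≈ 0.245 in

S = 1100/897 in ≈ 1.226 in; Ia = 220/897 in ≈ 0.245 in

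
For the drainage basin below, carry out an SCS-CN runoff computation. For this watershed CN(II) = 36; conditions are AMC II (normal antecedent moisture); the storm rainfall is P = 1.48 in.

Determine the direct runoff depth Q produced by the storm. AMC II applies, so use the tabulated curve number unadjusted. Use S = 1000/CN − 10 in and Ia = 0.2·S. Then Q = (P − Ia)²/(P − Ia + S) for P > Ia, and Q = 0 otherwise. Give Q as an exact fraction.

Average conditions: CN = 36 (no AMC adjustment).
Max retention: S = 1000/36 − 10 = 160/9 in (≈ 17.778 in)
Ia = 0.2·(160/9) = 32/9 in ≈ 3.556 in
P = 1.480 ≤ Ia = 3.556 in: entire storm abstracted, Q = 0.

Q = 0 in ≈ 0.000 in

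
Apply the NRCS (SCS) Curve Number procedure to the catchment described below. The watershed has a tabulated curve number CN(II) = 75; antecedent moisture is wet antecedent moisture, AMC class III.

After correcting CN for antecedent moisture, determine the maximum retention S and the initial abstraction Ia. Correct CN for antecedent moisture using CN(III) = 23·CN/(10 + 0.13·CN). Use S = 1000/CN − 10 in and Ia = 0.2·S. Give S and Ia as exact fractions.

Wet (AMC III): CN(III) = 23·75/(10 + 0.13·75) = 1725/(79/4) = 6900/79 ≈ 87.342
S = 1000/(6900/79) − 10 = 100/69 in ≈ 1.449 in
Initial abstraction Ia = S/5 = (100/69)/5 = 20/69 ≈ 0.290 in

S = 100/69 in ≈ 1.449 in; Ia = 20/69 in ≈ 0.290 in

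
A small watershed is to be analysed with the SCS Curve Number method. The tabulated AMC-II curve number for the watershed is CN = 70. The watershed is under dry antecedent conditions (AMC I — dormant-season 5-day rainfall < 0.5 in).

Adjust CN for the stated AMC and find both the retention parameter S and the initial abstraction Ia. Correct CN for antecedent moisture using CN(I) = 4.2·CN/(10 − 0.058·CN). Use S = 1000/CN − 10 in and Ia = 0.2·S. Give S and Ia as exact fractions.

Dry (AMC I): CN(I) = 4.2·70/(10 − 0.058·70) = 294/(297/50) = 4900/99 ≈ 49.495
S = 1000/(4900/99) − 10 = 500/49 in ≈ 10.204 in
Initial abstraction Ia = S/5 = (500/49)/5 = 100/49 ≈ 2.041 in

S = 500/49 in ≈ 10.204 in; Ia = 100/49 in ≈ 2.041 in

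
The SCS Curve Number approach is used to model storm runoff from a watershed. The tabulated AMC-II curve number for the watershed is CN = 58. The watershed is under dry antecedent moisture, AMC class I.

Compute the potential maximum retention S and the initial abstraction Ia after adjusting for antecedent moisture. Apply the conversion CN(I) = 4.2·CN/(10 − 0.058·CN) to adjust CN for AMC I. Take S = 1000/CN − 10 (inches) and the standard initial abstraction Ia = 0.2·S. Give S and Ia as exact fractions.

Dry (AMC I): CN(I) = 4.2·58/(10 − 0.058·58) = (1218/5)/(1659/250) = 2900/79 ≈ 36.709
Retention S: 1000/CN − 10 with CN=36.709 → S = 500/29 ≈ 17.241 in
Ia = 0.2S: 0.2·17.241 = 3.448 in (exactly 100/29)

S = 500/29 in ≈ 17.241 in; Ia = 100/29 in ≈ 3.448 in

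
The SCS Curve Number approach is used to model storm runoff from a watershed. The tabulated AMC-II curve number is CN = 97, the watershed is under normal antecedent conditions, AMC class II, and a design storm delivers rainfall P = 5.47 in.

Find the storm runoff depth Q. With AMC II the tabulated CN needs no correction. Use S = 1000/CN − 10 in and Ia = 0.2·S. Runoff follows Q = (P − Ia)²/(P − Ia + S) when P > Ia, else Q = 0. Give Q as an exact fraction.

Average conditions: CN = 97 (no AMC adjustment).
Max retention: S = 1000/97 − 10 = 30/97 in (≈ 0.309 in)
Initial abstraction Ia = S/5 = (30/97)/5 = 6/97 ≈ 0.062 in
P − Ia = 5.470 − 0.062 = 52459/9700 ≈ 5.408 in (> 0, runoff occurs)
Q: (52459/9700)² ÷ (55459/9700) = 2751946681/537952300 in (≈ 5.116 in)

Q = 2751946681/537952300 in ≈ 5.116 in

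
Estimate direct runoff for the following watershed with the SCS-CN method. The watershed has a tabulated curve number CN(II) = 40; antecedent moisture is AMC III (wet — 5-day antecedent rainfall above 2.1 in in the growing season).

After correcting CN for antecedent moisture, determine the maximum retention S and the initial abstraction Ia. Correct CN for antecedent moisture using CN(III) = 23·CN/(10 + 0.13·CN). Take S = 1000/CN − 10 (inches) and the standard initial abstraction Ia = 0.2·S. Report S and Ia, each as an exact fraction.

S = 150/23 in ≈ 6.522 in; Ia = 30/23 in ≈ 1.304 in

Adjust CN=40 to AMC III: 23·40/(10 + 0.13·40) → 920 ÷ (76/5) = 1150/19 ≈ 60.526
Max retention: S = 1000/(1150/19) − 10 = 150/23 in (≈ 6.522 in)
Ia = 0.2·(150/23) = 30/23 in ≈ 1.304 in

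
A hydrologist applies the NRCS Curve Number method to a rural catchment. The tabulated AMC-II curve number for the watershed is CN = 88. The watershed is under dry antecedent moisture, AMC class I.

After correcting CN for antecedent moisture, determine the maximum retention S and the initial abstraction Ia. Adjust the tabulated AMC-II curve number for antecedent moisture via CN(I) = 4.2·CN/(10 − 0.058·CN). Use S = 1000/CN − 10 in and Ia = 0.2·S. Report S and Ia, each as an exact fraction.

S = 250/77 in ≈ 3.247 in; Ia = 50/77 in ≈ 0.649 in

CN(I) from CN(II)=88: (4.2·88)/(10 − 0.058·88) = 3850/51 ≈ 75.490
Retention S: 1000/CN − 10 with CN=75.490 → S = 250/77 ≈ 3.247 in
Ia = 0.2S: 0.2·3.247 = 0.649 in (exactly 50/77)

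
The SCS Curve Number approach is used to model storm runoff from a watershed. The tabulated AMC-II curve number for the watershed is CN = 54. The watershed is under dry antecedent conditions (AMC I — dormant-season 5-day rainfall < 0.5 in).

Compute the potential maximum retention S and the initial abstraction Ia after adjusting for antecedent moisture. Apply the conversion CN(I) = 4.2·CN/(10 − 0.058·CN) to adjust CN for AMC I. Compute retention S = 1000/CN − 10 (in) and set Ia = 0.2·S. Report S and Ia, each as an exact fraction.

Dry (AMC I): CN(I) = 4.2·54/(10 − 0.058·54) = (1134/5)/(1717/250) = 56700/1717 ≈ 33.023
S = 1000/(56700/1717) − 10 = 11500/567 in ≈ 20.282 in
Ia = 0.2S: 0.2·20.282 = 4.056 in (exactly 2300/567)

S = 11500/567 in ≈ 20.282 in; Ia = 2300/567 in ≈ 4.056 in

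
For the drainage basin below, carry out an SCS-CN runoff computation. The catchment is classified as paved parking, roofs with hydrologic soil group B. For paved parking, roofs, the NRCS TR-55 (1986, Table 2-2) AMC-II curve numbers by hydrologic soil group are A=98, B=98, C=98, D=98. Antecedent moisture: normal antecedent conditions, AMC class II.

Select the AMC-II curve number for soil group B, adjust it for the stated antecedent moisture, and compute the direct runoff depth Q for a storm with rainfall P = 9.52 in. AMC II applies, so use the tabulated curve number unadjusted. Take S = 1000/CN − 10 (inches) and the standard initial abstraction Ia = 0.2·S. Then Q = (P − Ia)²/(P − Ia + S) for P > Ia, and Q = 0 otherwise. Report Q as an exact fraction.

NRCS table: paved parking, roofs, soil group B → CN(II) = 98
AMC II — tabulated CN = 98 applies directly.
Max retention: S = 1000/98 − 10 = 10/49 in (≈ 0.204 in)
Ia = 0.2·(10/49) = 2/49 in ≈ 0.041 in
Since P=9.520 > Ia=0.041: effective rainfall P−Ia = 11612/1225 in
Q: (11612/1225)² ÷ (11862/1225) = 67419272/7265475 in (≈ 9.279 in)

Q = 67419272/7265475 in ≈ 9.279 in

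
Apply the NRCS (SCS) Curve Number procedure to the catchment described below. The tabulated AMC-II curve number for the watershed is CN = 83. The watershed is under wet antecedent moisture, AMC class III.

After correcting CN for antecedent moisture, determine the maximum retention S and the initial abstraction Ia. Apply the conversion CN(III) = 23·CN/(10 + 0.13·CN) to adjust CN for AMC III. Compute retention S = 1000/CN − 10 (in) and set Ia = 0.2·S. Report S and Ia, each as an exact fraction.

CN(III) from CN(II)=83: (23·83)/(10 + 0.13·83) = 190900/2079 ≈ 91.823
Max retention: S = 1000/(190900/2079) − 10 = 1700/1909 in (≈ 0.891 in)
Ia = 0.2·(1700/1909) = 340/1909 in ≈ 0.178 in

S = 1700/1909 in ≈ 0.891 in; Ia = 340/1909 in ≈ 0.178 in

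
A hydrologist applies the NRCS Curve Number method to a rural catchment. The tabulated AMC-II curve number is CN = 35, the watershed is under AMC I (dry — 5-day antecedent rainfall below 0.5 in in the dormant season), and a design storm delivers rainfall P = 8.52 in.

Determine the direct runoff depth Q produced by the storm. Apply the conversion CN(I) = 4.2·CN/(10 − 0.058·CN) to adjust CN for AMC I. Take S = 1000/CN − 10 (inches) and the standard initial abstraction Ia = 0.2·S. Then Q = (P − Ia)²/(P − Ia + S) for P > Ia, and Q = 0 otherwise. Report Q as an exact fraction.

Dry (AMC I): CN(I) = 4.2·35/(10 − 0.058·35) = 147/(797/100) = 14700/797 ≈ 18.444
S = 1000/(14700/797) − 10 = 6500/147 in ≈ 44.218 in
Initial abstraction Ia = S/5 = (6500/147)/5 = 1300/147 ≈ 8.844 in
P = 8.520 ≤ Ia = 8.844 in: entire storm abstracted, Q = 0.

Q = 0 in ≈ 0.000 in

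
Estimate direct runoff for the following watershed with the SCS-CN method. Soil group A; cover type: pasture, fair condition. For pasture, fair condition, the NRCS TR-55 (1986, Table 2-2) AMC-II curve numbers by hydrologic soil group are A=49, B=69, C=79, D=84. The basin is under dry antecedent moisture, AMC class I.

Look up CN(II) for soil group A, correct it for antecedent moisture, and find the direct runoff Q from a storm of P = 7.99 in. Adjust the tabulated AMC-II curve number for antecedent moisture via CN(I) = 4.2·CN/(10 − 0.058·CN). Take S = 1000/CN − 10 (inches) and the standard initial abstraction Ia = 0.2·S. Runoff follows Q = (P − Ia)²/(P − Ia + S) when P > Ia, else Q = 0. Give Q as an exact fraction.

NRCS table: pasture, fair condition, soil group A → CN(II) = 49
CN(I) from CN(II)=49: (4.2·49)/(10 − 0.058·49) = 34300/1193 ≈ 28.751
S = 1000/(34300/1193) − 10 = 8500/343 in ≈ 24.781 in
Initial abstraction Ia = S/5 = (8500/343)/5 = 1700/343 ≈ 4.956 in
Excess rainfall: 7.990 − 4.956 = 3.034 in; P > Ia so Q > 0
Q = (104057/34300)²/((104057/34300) + 8500/343) = (10827859249/1176490000)/(954057/34300) = 636932897/1924950300 in ≈ 0.331 in

Q = 636932897/1924950300 in ≈ 0.331 in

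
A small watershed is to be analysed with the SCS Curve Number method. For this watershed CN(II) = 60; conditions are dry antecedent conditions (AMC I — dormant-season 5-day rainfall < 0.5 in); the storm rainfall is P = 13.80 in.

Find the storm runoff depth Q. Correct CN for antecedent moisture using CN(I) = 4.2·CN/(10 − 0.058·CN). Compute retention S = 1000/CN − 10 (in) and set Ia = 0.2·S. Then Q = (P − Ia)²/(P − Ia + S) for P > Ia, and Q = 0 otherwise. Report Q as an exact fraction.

Q = 11202409/2629305 in ≈ 4.261 in

Dry (AMC I): CN(I) = 4.2·60/(10 − 0.058·60) = 252/(163/25) = 6300/163 ≈ 38.650
S = 1000/(6300/163) − 10 = 1000/63 in ≈ 15.873 in
Ia = 0.2·(1000/63) = 200/63 in ≈ 3.175 in
P − Ia = 13.800 − 3.175 = 3347/315 ≈ 10.625 in (> 0, runoff occurs)
Q: (3347/315)² ÷ (8347/315) = 11202409/2629305 in (≈ 4.261 in)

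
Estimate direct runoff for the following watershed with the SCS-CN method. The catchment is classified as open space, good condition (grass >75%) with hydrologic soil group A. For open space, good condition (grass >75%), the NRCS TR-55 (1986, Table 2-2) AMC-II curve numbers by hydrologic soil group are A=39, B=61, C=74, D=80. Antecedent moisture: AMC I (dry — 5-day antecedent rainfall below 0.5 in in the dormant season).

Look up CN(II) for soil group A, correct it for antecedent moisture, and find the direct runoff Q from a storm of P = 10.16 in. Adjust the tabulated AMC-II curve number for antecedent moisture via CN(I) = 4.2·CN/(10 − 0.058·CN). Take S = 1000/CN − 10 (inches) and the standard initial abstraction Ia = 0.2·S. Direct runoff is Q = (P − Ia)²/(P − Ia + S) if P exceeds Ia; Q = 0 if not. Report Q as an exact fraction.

NRCS table: open space, good condition (grass >75%), soil group A → CN(II) = 39
Dry (AMC I): CN(I) = 4.2·39/(10 − 0.058·39) = (819/5)/(3869/500) = 81900/3869 ≈ 21.168
S = 1000/(81900/3869) − 10 = 30500/819 in ≈ 37.241 in
Initial abstraction Ia = S/5 = (30500/819)/5 = 6100/819 ≈ 7.448 in
Excess rainfall: 10.160 − 7.448 = 2.712 in; P > Ia so Q > 0
Q: (55526/20475)² ÷ (818026/20475) = 1541568338/8374541175 in (≈ 0.184 in)

Q = 1541568338/8374541175 in ≈ 0.184 in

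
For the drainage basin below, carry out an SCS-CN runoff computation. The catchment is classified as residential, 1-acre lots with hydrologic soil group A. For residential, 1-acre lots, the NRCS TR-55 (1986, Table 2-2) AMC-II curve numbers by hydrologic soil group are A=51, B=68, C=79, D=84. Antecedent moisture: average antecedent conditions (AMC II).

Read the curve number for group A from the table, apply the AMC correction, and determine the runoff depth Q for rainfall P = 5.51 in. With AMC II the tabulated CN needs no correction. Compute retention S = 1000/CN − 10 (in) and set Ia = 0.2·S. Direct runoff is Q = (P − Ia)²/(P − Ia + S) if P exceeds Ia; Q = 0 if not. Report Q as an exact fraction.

Q = 334926601/343235100 in ≈ 0.976 in

NRCS table: residential, 1-acre lots, soil group A → CN(II) = 51
CN(II) = 51; AMC II needs no correction.
S = 1000/51 − 10 = 490/51 in ≈ 9.608 in
Initial abstraction Ia = S/5 = (490/51)/5 = 98/51 ≈ 1.922 in
Excess rainfall: 5.510 − 1.922 = 3.588 in; P > Ia so Q > 0
Q: (18301/5100)² ÷ (67301/5100) = 334926601/343235100 in (≈ 0.976 in)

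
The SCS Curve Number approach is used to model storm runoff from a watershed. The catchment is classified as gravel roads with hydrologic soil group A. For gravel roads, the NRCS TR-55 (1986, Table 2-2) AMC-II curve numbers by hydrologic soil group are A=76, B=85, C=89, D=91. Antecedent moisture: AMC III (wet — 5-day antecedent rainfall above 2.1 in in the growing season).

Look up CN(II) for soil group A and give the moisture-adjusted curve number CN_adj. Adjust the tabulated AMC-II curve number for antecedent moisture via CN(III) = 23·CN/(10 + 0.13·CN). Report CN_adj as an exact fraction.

NRCS table: gravel roads, soil group A → CN(II) = 76
Adjust CN=76 to AMC III: 23·76/(10 + 0.13·76) → 1748 ÷ (497/25) = 43700/497 ≈ 87.928

CN_adj = 43700/497 ≈ 87.928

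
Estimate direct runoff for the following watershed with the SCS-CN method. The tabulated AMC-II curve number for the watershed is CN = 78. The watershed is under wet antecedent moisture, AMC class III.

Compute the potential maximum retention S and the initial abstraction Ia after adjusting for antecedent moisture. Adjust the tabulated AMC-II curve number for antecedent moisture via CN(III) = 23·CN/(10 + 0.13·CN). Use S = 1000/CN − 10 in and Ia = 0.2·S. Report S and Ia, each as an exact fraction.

S = 1100/897 in ≈ 1.226 in; Ia = 220/897 in ≈ 0.245 in

Wet (AMC III): CN(III) = 23·78/(10 + 0.13·78) = 1794/(1007/50) = 89700/1007 ≈ 89.076
Max retention: S = 1000/(89700/1007) − 10 = 1100/897 in (≈ 1.226 in)
Initial abstraction Ia = S/5 = (1100/897)/5 = 220/897 ≈ 0.245 in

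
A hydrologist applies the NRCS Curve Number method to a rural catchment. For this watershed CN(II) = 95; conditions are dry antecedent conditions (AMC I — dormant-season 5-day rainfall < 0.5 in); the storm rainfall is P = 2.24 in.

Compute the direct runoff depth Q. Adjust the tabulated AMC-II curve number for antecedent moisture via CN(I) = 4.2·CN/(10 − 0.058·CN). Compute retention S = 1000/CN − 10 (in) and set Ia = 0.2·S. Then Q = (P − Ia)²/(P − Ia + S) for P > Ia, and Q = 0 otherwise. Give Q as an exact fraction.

Adjust CN=95 to AMC I: 4.2·95/(10 − 0.058·95) → 399 ÷ (449/100) = 39900/449 ≈ 88.864
Max retention: S = 1000/(39900/449) − 10 = 500/399 in (≈ 1.253 in)
Ia = 0.2·(500/399) = 100/399 in ≈ 0.251 in
P − Ia = 2.240 − 0.251 = 19844/9975 ≈ 1.989 in (> 0, runoff occurs)
Q: (19844/9975)² ÷ (32344/9975) = 49223042/40328925 in (≈ 1.221 in)

Q = 49223042/40328925 in ≈ 1.221 in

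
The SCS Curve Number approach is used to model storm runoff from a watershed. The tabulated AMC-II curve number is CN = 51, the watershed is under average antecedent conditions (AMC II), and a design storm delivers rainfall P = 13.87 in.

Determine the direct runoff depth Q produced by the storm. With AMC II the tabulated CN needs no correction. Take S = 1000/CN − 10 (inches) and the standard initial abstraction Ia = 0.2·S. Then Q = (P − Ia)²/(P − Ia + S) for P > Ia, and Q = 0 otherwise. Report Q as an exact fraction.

Q = 3713317969/560678700 in ≈ 6.623 in

CN(II) = 51; AMC II needs no correction.
S = 1000/51 − 10 = 490/51 in ≈ 9.608 in
Initial abstraction Ia = S/5 = (490/51)/5 = 98/51 ≈ 1.922 in
P − Ia = 13.870 − 1.922 = 60937/5100 ≈ 11.948 in (> 0, runoff occurs)
Q: (60937/5100)² ÷ (109937/5100) = 3713317969/560678700 in (≈ 6.623 in)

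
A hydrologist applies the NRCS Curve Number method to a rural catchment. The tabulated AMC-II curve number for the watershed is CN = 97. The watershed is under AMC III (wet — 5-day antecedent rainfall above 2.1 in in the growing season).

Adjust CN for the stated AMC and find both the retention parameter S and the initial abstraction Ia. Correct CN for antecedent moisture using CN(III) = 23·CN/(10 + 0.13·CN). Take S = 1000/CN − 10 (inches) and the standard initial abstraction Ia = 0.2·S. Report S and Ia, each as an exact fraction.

S = 300/2231 in ≈ 0.134 in; Ia = 60/2231 in ≈ 0.027 in

CN(III) from CN(II)=97: (23·97)/(10 + 0.13·97) = 223100/2261 ≈ 98.673
Max retention: S = 1000/(223100/2261) − 10 = 300/2231 in (≈ 0.134 in)
Ia = 0.2S: 0.2·0.134 = 0.027 in (exactly 60/2231)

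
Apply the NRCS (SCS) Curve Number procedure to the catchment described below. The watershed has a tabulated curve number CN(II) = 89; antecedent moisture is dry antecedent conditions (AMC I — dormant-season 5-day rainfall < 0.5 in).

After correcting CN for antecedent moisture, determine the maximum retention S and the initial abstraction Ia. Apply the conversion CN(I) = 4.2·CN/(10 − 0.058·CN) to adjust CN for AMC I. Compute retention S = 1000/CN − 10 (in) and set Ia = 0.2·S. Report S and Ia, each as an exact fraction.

S = 5500/1869 in ≈ 2.943 in; Ia = 1100/1869 in ≈ 0.589 in

CN(I) from CN(II)=89: (4.2·89)/(10 − 0.058·89) = 186900/2419 ≈ 77.263
S = 1000/(186900/2419) − 10 = 5500/1869 in ≈ 2.943 in
Ia = 0.2S: 0.2·2.943 = 0.589 in (exactly 1100/1869)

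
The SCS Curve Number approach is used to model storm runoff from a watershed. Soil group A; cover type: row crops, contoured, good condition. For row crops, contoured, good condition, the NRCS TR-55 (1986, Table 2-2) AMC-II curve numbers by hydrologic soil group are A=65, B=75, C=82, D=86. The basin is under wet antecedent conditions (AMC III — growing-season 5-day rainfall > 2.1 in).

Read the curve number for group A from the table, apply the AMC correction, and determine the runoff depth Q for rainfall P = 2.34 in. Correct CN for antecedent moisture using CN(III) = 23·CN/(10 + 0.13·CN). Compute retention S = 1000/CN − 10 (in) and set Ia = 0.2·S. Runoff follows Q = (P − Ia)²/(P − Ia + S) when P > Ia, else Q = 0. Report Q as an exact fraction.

NRCS table: row crops, contoured, good condition, soil group A → CN(II) = 65
Adjust CN=65 to AMC III: 23·65/(10 + 0.13·65) → 1495 ÷ (369/20) = 29900/369 ≈ 81.030
Retention S: 1000/CN − 10 with CN=81.030 → S = 700/299 ≈ 2.341 in
Initial abstraction Ia = S/5 = (700/299)/5 = 140/299 ≈ 0.468 in
P − Ia = 2.340 − 0.468 = 27983/14950 ≈ 1.872 in (> 0, runoff occurs)
Q = (27983/14950)²/((27983/14950) + 700/299) = (783048289/223502500)/(62983/14950) = 783048289/941595850 in ≈ 0.832 in

Q = 783048289/941595850 in ≈ 0.832 in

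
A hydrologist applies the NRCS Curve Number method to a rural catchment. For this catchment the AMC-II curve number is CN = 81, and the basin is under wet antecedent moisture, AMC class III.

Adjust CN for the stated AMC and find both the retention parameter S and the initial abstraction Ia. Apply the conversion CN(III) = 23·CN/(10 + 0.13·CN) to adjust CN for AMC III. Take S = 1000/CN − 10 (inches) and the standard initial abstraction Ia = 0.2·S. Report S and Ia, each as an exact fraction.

CN(III) from CN(II)=81: (23·81)/(10 + 0.13·81) = 186300/2053 ≈ 90.745
Max retention: S = 1000/(186300/2053) − 10 = 1900/1863 in (≈ 1.020 in)
Ia = 0.2S: 0.2·1.020 = 0.204 in (exactly 380/1863)

S = 1900/1863 in ≈ 1.020 in; Ia = 380/1863 in ≈ 0.204 in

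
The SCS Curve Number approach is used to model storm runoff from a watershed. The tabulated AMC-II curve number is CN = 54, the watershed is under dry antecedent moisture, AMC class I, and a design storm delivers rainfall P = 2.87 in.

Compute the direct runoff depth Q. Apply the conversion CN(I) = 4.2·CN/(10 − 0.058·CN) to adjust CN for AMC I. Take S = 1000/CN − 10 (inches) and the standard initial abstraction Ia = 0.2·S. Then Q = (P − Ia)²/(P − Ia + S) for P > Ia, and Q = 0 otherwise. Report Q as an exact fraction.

Q = 0 in ≈ 0.000 in

Dry (AMC I): CN(I) = 4.2·54/(10 − 0.058·54) = (1134/5)/(1717/250) = 56700/1717 ≈ 33.023
Max retention: S = 1000/(56700/1717) − 10 = 11500/567 in (≈ 20.282 in)
Initial abstraction Ia = S/5 = (11500/567)/5 = 2300/567 ≈ 4.056 in
P = 2.870 ≤ Ia = 4.056 in: entire storm abstracted, Q = 0.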